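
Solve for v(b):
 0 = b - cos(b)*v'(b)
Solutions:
 v(b) = C1 + Integral(b/cos(b), b)


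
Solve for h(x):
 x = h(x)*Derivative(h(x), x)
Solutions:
 h(x) = -sqrt(C1 + x^2)
 h(x) = sqrt(C1 + x^2)


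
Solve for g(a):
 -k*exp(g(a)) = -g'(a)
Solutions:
 g(a) = log(-1/(C1 + a*k))


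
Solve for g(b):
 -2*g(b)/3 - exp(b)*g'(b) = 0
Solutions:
 g(b) = C1*exp(2*exp(-b)/3)


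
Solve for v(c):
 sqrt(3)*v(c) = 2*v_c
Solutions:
 v(c) = C1*exp(sqrt(3)*c/2)


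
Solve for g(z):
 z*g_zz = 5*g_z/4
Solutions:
 g(z) = C1 + C2*z^(9/4)


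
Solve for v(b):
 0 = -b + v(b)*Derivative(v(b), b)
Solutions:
 v(b) = -sqrt(C1 + b^2)
 v(b) = sqrt(C1 + b^2)


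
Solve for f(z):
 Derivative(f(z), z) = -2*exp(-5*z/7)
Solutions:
 f(z) = C1 + 14*exp(-5*z/7)/5


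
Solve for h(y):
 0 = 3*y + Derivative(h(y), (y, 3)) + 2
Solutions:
 h(y) = C1 + C2*y + C3*y^2 - y^4/8 - y^3/3


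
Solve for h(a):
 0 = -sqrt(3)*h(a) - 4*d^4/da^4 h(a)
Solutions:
 h(a) = (C1*sin(3^(1/8)*a/2) + C2*cos(3^(1/8)*a/2))*exp(-3^(1/8)*a/2) + (C3*sin(3^(1/8)*a/2) + C4*cos(3^(1/8)*a/2))*exp(3^(1/8)*a/2)


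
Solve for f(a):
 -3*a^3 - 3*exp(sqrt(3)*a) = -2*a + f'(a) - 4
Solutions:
 f(a) = C1 - 3*a^4/4 + a^2 + 4*a - sqrt(3)*exp(sqrt(3)*a)


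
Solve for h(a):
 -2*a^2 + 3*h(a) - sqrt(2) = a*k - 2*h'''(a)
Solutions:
 h(a) = C3*exp(-2^(2/3)*3^(1/3)*a/2) + 2*a^2/3 + a*k/3 + (C1*sin(2^(2/3)*3^(5/6)*a/4) + C2*cos(2^(2/3)*3^(5/6)*a/4))*exp(2^(2/3)*3^(1/3)*a/4) + sqrt(2)/3


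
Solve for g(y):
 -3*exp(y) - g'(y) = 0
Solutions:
 g(y) = C1 - 3*exp(y)


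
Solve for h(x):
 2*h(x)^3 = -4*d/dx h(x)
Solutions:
 h(x) = -sqrt(-1/(C1 - x))
 h(x) = sqrt(-1/(C1 - x))


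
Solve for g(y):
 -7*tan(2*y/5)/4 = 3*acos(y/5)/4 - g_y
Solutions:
 g(y) = C1 + 3*y*acos(y/5)/4 - 3*sqrt(25 - y^2)/4 - 35*log(cos(2*y/5))/8


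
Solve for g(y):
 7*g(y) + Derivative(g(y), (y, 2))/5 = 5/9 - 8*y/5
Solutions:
 g(y) = C1*sin(sqrt(35)*y) + C2*cos(sqrt(35)*y) - 8*y/35 + 5/63


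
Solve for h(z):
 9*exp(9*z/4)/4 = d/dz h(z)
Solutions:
 h(z) = C1 + exp(9*z/4)


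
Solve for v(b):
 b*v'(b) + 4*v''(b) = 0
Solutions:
 v(b) = C1 + C2*erf(sqrt(2)*b/4)


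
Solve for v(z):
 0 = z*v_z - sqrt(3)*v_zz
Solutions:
 v(z) = C1 + C2*erfi(sqrt(2)*3^(3/4)*z/6)


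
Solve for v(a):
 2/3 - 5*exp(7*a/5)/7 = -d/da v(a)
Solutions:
 v(a) = C1 - 2*a/3 + 25*exp(7*a/5)/49


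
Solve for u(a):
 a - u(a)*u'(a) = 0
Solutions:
 u(a) = -sqrt(C1 + a^2)
 u(a) = sqrt(C1 + a^2)


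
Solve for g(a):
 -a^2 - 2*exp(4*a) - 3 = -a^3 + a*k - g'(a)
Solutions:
 g(a) = C1 - a^4/4 + a^3/3 + a^2*k/2 + 3*a + exp(4*a)/2


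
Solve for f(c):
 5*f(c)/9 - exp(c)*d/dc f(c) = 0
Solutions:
 f(c) = C1*exp(-5*exp(-c)/9)


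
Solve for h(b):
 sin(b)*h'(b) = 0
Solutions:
 h(b) = C1


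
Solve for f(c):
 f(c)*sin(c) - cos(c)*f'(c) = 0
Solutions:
 f(c) = C1/cos(c)


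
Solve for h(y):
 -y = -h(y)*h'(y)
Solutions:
 h(y) = -sqrt(C1 + y^2)
 h(y) = sqrt(C1 + y^2)


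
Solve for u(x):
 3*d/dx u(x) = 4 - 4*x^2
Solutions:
 u(x) = C1 - 4*x^3/9 + 4*x/3


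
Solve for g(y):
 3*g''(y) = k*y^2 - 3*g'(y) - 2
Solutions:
 g(y) = C1 + C2*exp(-y) + k*y^3/9 - k*y^2/3 + 2*k*y/3 - 2*y/3


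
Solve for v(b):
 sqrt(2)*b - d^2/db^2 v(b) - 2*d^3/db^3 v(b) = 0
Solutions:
 v(b) = C1 + C2*b + C3*exp(-b/2) + sqrt(2)*b^3/6 - sqrt(2)*b^2


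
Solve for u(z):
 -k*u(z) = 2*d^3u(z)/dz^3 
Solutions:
 u(z) = C1*exp(2^(2/3)*z*(-k)^(1/3)/2) + C2*exp(2^(2/3)*z*(-k)^(1/3)*(-1 + sqrt(3)*I)/4) + C3*exp(-2^(2/3)*z*(-k)^(1/3)*(1 + sqrt(3)*I)/4)


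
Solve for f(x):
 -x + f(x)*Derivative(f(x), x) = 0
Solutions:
 f(x) = -sqrt(C1 + x^2)
 f(x) = sqrt(C1 + x^2)


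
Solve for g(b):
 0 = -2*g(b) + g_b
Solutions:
 g(b) = C1*exp(2*b)


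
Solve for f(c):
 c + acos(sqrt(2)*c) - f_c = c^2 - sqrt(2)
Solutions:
 f(c) = C1 - c^3/3 + c^2/2 + c*acos(sqrt(2)*c) + sqrt(2)*c - sqrt(2)*sqrt(1 - 2*c^2)/2


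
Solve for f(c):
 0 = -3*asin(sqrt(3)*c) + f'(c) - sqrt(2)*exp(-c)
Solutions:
 f(c) = C1 + 3*c*asin(sqrt(3)*c) + sqrt(3)*sqrt(1 - 3*c^2) - sqrt(2)*exp(-c)


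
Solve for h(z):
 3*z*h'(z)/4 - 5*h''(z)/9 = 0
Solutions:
 h(z) = C1 + C2*erfi(3*sqrt(30)*z/20)


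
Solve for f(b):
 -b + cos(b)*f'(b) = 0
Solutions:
 f(b) = C1 + Integral(b/cos(b), b)


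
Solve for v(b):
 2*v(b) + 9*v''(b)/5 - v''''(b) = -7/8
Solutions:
 v(b) = C1*exp(-sqrt(10)*b*sqrt(9 + sqrt(281))/10) + C2*exp(sqrt(10)*b*sqrt(9 + sqrt(281))/10) + C3*sin(sqrt(10)*b*sqrt(-9 + sqrt(281))/10) + C4*cos(sqrt(10)*b*sqrt(-9 + sqrt(281))/10) - 7/16


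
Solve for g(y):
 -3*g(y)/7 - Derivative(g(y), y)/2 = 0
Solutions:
 g(y) = C1*exp(-6*y/7)


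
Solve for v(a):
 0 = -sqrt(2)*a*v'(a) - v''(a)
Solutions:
 v(a) = C1 + C2*erf(2^(3/4)*a/2)


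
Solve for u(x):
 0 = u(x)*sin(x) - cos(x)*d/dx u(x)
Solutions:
 u(x) = C1/cos(x)


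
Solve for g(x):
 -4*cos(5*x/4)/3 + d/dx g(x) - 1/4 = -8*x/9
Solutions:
 g(x) = C1 - 4*x^2/9 + x/4 + 16*sin(5*x/4)/15


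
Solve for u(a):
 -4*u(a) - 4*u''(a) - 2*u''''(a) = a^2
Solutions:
 u(a) = -a^2/4 + (C1*sin(2^(1/4)*a*sqrt(sqrt(2) + 2)/2) + C2*cos(2^(1/4)*a*sqrt(sqrt(2) + 2)/2))*exp(-2^(1/4)*a*sqrt(2 - sqrt(2))/2) + (C3*sin(2^(1/4)*a*sqrt(sqrt(2) + 2)/2) + C4*cos(2^(1/4)*a*sqrt(sqrt(2) + 2)/2))*exp(2^(1/4)*a*sqrt(2 - sqrt(2))/2) + 1/2


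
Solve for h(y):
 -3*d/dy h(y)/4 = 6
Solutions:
 h(y) = C1 - 8*y


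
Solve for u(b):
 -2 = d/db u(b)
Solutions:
 u(b) = C1 - 2*b


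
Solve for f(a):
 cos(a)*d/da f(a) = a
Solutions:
 f(a) = C1 + Integral(a/cos(a), a)


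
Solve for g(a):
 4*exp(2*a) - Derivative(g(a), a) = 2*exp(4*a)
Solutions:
 g(a) = C1 - exp(4*a)/2 + 2*exp(2*a)


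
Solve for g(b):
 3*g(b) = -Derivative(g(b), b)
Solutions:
 g(b) = C1*exp(-3*b)


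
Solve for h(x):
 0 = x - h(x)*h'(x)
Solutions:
 h(x) = -sqrt(C1 + x^2)
 h(x) = sqrt(C1 + x^2)


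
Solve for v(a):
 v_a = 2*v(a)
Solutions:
 v(a) = C1*exp(2*a)


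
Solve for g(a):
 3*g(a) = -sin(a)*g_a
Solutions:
 g(a) = C1*(cos(a) + 1)^(3/2)/(cos(a) - 1)^(3/2)


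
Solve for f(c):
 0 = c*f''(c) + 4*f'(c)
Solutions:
 f(c) = C1 + C2/c^3


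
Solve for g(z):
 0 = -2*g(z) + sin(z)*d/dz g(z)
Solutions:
 g(z) = C1*(cos(z) - 1)/(cos(z) + 1)


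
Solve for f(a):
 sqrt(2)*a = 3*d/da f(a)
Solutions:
 f(a) = C1 + sqrt(2)*a^2/6


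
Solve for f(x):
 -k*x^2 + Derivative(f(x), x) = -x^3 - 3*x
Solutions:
 f(x) = C1 + k*x^3/3 - x^4/4 - 3*x^2/2


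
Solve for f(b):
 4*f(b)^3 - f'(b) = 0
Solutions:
 f(b) = -sqrt(2)*sqrt(-1/(C1 + 4*b))/2
 f(b) = sqrt(2)*sqrt(-1/(C1 + 4*b))/2


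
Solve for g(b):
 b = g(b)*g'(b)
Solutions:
 g(b) = -sqrt(C1 + b^2)
 g(b) = sqrt(C1 + b^2)


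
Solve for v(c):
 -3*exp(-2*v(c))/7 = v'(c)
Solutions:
 v(c) = log(-sqrt(C1 - 42*c)) - log(7)
 v(c) = log(C1 - 42*c)/2 - log(7)


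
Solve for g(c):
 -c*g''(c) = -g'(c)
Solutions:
 g(c) = C1 + C2*c^2


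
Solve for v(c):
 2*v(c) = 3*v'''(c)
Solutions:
 v(c) = C3*exp(2^(1/3)*3^(2/3)*c/3) + (C1*sin(2^(1/3)*3^(1/6)*c/2) + C2*cos(2^(1/3)*3^(1/6)*c/2))*exp(-2^(1/3)*3^(2/3)*c/6)


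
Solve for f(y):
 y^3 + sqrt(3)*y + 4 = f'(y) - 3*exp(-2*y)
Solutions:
 f(y) = C1 + y^4/4 + sqrt(3)*y^2/2 + 4*y - 3*exp(-2*y)/2


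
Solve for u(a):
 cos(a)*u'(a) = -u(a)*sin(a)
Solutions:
 u(a) = C1*cos(a)


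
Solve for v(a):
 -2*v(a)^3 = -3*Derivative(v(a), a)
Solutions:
 v(a) = -sqrt(6)*sqrt(-1/(C1 + 2*a))/2
 v(a) = sqrt(6)*sqrt(-1/(C1 + 2*a))/2


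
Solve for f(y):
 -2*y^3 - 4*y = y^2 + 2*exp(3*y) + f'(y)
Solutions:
 f(y) = C1 - y^4/2 - y^3/3 - 2*y^2 - 2*exp(3*y)/3


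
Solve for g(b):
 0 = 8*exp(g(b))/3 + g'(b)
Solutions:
 g(b) = log(1/(C1 + 8*b)) + log(3)


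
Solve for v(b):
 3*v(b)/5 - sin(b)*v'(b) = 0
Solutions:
 v(b) = C1*(cos(b) - 1)^(3/10)/(cos(b) + 1)^(3/10)


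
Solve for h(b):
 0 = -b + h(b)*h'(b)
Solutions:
 h(b) = -sqrt(C1 + b^2)
 h(b) = sqrt(C1 + b^2)


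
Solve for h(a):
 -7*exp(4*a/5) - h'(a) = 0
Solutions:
 h(a) = C1 - 35*exp(4*a/5)/4


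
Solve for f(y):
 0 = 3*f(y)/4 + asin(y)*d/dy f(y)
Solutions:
 f(y) = C1*exp(-3*Integral(1/asin(y), y)/4)


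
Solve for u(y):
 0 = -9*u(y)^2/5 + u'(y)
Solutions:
 u(y) = -5/(C1 + 9*y)


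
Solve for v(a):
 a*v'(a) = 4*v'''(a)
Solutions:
 v(a) = C1 + Integral(C2*airyai(2^(1/3)*a/2) + C3*airybi(2^(1/3)*a/2), a)


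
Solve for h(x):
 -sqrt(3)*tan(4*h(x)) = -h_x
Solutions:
 h(x) = -asin(C1*exp(4*sqrt(3)*x))/4 + pi/4
 h(x) = asin(C1*exp(4*sqrt(3)*x))/4


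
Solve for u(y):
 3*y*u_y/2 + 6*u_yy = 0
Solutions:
 u(y) = C1 + C2*erf(sqrt(2)*y/4)


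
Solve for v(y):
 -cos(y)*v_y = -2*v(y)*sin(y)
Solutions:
 v(y) = C1/cos(y)^2


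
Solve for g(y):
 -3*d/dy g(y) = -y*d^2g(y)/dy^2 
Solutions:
 g(y) = C1 + C2*y^4


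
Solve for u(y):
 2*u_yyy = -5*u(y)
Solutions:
 u(y) = C3*exp(-2^(2/3)*5^(1/3)*y/2) + (C1*sin(2^(2/3)*sqrt(3)*5^(1/3)*y/4) + C2*cos(2^(2/3)*sqrt(3)*5^(1/3)*y/4))*exp(2^(2/3)*5^(1/3)*y/4)


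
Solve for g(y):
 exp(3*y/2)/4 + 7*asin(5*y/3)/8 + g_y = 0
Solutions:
 g(y) = C1 - 7*y*asin(5*y/3)/8 - 7*sqrt(9 - 25*y^2)/40 - exp(3*y/2)/6


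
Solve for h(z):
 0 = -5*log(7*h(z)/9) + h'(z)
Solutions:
 Integral(1/(-log(_y) - log(7) + 2*log(3)), (_y, h(z)))/5 = C1 - z


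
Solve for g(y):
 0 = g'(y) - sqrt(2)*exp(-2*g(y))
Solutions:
 g(y) = log(-sqrt(C1 + 2*sqrt(2)*y))
 g(y) = log(C1 + 2*sqrt(2)*y)/2


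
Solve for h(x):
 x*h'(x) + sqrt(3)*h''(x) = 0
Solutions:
 h(x) = C1 + C2*erf(sqrt(2)*3^(3/4)*x/6)


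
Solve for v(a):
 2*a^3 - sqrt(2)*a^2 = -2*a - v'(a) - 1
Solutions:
 v(a) = C1 - a^4/2 + sqrt(2)*a^3/3 - a^2 - a


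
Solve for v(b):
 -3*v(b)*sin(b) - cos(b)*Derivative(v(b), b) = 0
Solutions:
 v(b) = C1*cos(b)^3


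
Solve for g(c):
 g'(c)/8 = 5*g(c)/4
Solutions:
 g(c) = C1*exp(10*c)


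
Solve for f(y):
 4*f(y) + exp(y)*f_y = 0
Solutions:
 f(y) = C1*exp(4*exp(-y))


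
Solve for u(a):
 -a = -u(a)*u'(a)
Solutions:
 u(a) = -sqrt(C1 + a^2)
 u(a) = sqrt(C1 + a^2)


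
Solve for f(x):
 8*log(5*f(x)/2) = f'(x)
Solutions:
 Integral(1/(-log(_y) - log(5) + log(2)), (_y, f(x)))/8 = C1 - x


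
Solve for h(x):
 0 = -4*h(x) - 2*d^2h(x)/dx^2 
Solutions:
 h(x) = C1*sin(sqrt(2)*x) + C2*cos(sqrt(2)*x)


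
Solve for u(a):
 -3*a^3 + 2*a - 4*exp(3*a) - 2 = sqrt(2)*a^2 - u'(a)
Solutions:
 u(a) = C1 + 3*a^4/4 + sqrt(2)*a^3/3 - a^2 + 2*a + 4*exp(3*a)/3


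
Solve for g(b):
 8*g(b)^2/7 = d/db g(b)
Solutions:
 g(b) = -7/(C1 + 8*b)


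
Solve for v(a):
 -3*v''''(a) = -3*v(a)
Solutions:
 v(a) = C1*exp(-a) + C2*exp(a) + C3*sin(a) + C4*cos(a)


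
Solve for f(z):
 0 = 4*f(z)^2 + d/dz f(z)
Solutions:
 f(z) = 1/(C1 + 4*z)


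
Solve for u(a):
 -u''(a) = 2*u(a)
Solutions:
 u(a) = C1*sin(sqrt(2)*a) + C2*cos(sqrt(2)*a)


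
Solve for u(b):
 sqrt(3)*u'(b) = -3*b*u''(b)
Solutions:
 u(b) = C1 + C2*b^(1 - sqrt(3)/3)


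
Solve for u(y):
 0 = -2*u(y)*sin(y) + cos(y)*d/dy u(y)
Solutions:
 u(y) = C1/cos(y)^2


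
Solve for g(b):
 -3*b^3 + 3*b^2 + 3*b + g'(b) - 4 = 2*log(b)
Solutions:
 g(b) = C1 + 3*b^4/4 - b^3 - 3*b^2/2 + 2*b*log(b) + 2*b


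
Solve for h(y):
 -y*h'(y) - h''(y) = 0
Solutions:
 h(y) = C1 + C2*erf(sqrt(2)*y/2)


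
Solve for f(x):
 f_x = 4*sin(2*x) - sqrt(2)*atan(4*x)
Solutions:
 f(x) = C1 - sqrt(2)*(x*atan(4*x) - log(16*x^2 + 1)/8) - 2*cos(2*x)


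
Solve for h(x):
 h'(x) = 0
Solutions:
 h(x) = C1


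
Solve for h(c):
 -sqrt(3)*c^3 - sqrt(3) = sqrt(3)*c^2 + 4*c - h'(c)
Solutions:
 h(c) = C1 + sqrt(3)*c^4/4 + sqrt(3)*c^3/3 + 2*c^2 + sqrt(3)*c


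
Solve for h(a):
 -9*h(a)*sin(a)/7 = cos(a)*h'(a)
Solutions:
 h(a) = C1*cos(a)^(9/7)


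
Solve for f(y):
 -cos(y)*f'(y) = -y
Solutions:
 f(y) = C1 + Integral(y/cos(y), y)


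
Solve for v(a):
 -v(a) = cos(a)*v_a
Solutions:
 v(a) = C1*sqrt(sin(a) - 1)/sqrt(sin(a) + 1)


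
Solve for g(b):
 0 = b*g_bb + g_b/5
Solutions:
 g(b) = C1 + C2*b^(4/5)


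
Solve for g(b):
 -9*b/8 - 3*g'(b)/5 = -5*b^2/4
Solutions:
 g(b) = C1 + 25*b^3/36 - 15*b^2/16


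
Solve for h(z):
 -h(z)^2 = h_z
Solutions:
 h(z) = 1/(C1 + z)


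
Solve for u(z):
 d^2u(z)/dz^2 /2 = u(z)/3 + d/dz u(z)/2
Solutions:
 u(z) = C1*exp(z*(3 - sqrt(33))/6) + C2*exp(z*(3 + sqrt(33))/6)


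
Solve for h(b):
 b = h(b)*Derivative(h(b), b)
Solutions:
 h(b) = -sqrt(C1 + b^2)
 h(b) = sqrt(C1 + b^2)


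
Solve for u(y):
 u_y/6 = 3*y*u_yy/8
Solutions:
 u(y) = C1 + C2*y^(13/9)


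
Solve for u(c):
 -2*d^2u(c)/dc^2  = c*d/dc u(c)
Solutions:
 u(c) = C1 + C2*erf(c/2)


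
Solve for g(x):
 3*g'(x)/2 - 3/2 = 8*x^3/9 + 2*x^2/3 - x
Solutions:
 g(x) = C1 + 4*x^4/27 + 4*x^3/27 - x^2/3 + x


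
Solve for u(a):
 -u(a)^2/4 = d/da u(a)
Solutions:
 u(a) = 4/(C1 + a)


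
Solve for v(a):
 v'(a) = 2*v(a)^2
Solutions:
 v(a) = -1/(C1 + 2*a)


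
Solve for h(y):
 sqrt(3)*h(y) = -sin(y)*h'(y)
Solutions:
 h(y) = C1*(cos(y) + 1)^(sqrt(3)/2)/(cos(y) - 1)^(sqrt(3)/2)


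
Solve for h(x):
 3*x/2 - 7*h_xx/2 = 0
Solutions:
 h(x) = C1 + C2*x + x^3/14


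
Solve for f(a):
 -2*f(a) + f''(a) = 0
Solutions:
 f(a) = C1*exp(-sqrt(2)*a) + C2*exp(sqrt(2)*a)


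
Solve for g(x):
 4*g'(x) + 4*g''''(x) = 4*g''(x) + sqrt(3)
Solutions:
 g(x) = C1 + C2*exp(6^(1/3)*x*(2*3^(1/3)/(sqrt(69) + 9)^(1/3) + 2^(1/3)*(sqrt(69) + 9)^(1/3))/12)*sin(2^(1/3)*3^(1/6)*x*(-2^(1/3)*3^(2/3)*(sqrt(69) + 9)^(1/3) + 6/(sqrt(69) + 9)^(1/3))/12) + C3*exp(6^(1/3)*x*(2*3^(1/3)/(sqrt(69) + 9)^(1/3) + 2^(1/3)*(sqrt(69) + 9)^(1/3))/12)*cos(2^(1/3)*3^(1/6)*x*(-2^(1/3)*3^(2/3)*(sqrt(69) + 9)^(1/3) + 6/(sqrt(69) + 9)^(1/3))/12) + C4*exp(-6^(1/3)*x*(2*3^(1/3)/(sqrt(69) + 9)^(1/3) + 2^(1/3)*(sqrt(69) + 9)^(1/3))/6) + sqrt(3)*x/4


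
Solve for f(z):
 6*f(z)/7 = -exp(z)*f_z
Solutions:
 f(z) = C1*exp(6*exp(-z)/7)


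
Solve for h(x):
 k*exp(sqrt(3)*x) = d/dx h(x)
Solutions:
 h(x) = C1 + sqrt(3)*k*exp(sqrt(3)*x)/3


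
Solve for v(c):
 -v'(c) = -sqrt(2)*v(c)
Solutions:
 v(c) = C1*exp(sqrt(2)*c)


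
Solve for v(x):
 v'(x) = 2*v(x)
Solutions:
 v(x) = C1*exp(2*x)


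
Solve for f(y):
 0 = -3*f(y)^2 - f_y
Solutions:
 f(y) = 1/(C1 + 3*y)


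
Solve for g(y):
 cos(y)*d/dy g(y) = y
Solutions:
 g(y) = C1 + Integral(y/cos(y), y)


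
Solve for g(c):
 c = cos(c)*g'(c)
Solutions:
 g(c) = C1 + Integral(c/cos(c), c)


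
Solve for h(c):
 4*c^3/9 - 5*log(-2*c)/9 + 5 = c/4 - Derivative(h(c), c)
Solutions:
 h(c) = C1 - c^4/9 + c^2/8 + 5*c*log(-c)/9 + 5*c*(-10 + log(2))/9


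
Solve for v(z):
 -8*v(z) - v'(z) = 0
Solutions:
 v(z) = C1*exp(-8*z)


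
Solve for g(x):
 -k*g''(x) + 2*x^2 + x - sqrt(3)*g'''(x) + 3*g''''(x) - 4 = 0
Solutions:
 g(x) = C1 + C2*x + C3*exp(sqrt(3)*x*(1 - sqrt(4*k + 1))/6) + C4*exp(sqrt(3)*x*(sqrt(4*k + 1) + 1)/6) + x^4/(6*k) + x^3*(1 - 4*sqrt(3)/k)/(6*k) + x^2*(-2 - sqrt(3)/(2*k) + 6/k + 6/k^2)/k


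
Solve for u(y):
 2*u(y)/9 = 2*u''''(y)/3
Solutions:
 u(y) = C1*exp(-3^(3/4)*y/3) + C2*exp(3^(3/4)*y/3) + C3*sin(3^(3/4)*y/3) + C4*cos(3^(3/4)*y/3)


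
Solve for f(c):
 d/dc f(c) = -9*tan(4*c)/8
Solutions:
 f(c) = C1 + 9*log(cos(4*c))/32


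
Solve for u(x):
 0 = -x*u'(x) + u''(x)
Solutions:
 u(x) = C1 + C2*erfi(sqrt(2)*x/2)


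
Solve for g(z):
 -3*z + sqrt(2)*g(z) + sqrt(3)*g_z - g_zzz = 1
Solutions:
 g(z) = C1*exp(-2^(1/6)*z*(2*3^(5/6)/(sqrt(9 - 2*sqrt(3)) + 3)^(1/3) + 6^(2/3)*(sqrt(9 - 2*sqrt(3)) + 3)^(1/3))/12)*sin(2^(1/6)*z*(-2^(2/3)*3^(1/6)*(sqrt(9 - 2*sqrt(3)) + 3)^(1/3) + 2*3^(1/3)/(sqrt(9 - 2*sqrt(3)) + 3)^(1/3))/4) + C2*exp(-2^(1/6)*z*(2*3^(5/6)/(sqrt(9 - 2*sqrt(3)) + 3)^(1/3) + 6^(2/3)*(sqrt(9 - 2*sqrt(3)) + 3)^(1/3))/12)*cos(2^(1/6)*z*(-2^(2/3)*3^(1/6)*(sqrt(9 - 2*sqrt(3)) + 3)^(1/3) + 2*3^(1/3)/(sqrt(9 - 2*sqrt(3)) + 3)^(1/3))/4) + C3*exp(2^(1/6)*z*(2*3^(5/6)/(sqrt(9 - 2*sqrt(3)) + 3)^(1/3) + 6^(2/3)*(sqrt(9 - 2*sqrt(3)) + 3)^(1/3))/6) + 3*sqrt(2)*z/2 - 3*sqrt(3)/2 + sqrt(2)/2


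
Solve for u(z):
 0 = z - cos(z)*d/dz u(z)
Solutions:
 u(z) = C1 + Integral(z/cos(z), z)


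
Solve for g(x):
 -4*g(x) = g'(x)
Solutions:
 g(x) = C1*exp(-4*x)


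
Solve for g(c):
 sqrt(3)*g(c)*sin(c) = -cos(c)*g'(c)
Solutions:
 g(c) = C1*cos(c)^(sqrt(3))


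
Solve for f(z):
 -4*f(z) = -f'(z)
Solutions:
 f(z) = C1*exp(4*z)


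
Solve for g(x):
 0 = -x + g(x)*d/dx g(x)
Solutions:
 g(x) = -sqrt(C1 + x^2)
 g(x) = sqrt(C1 + x^2)


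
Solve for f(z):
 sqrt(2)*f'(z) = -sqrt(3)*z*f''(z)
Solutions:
 f(z) = C1 + C2*z^(1 - sqrt(6)/3)


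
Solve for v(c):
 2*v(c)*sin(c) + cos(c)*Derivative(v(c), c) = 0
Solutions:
 v(c) = C1*cos(c)^2


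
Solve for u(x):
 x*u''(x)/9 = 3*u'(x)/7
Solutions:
 u(x) = C1 + C2*x^(34/7)


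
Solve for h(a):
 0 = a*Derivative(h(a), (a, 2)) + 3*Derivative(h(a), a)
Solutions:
 h(a) = C1 + C2/a^2


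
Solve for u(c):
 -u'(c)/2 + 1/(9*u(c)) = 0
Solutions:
 u(c) = -sqrt(C1 + 4*c)/3
 u(c) = sqrt(C1 + 4*c)/3


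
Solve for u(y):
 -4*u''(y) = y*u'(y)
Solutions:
 u(y) = C1 + C2*erf(sqrt(2)*y/4)


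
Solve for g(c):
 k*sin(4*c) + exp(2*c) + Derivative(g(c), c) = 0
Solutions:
 g(c) = C1 + k*cos(4*c)/4 - exp(2*c)/2


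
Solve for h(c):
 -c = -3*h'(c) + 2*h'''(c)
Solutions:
 h(c) = C1 + C2*exp(-sqrt(6)*c/2) + C3*exp(sqrt(6)*c/2) + c^2/6


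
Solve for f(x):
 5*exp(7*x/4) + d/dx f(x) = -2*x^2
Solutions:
 f(x) = C1 - 2*x^3/3 - 20*exp(7*x/4)/7


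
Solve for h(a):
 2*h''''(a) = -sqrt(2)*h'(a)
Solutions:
 h(a) = C1 + C4*exp(-2^(5/6)*a/2) + (C2*sin(2^(5/6)*sqrt(3)*a/4) + C3*cos(2^(5/6)*sqrt(3)*a/4))*exp(2^(5/6)*a/4)


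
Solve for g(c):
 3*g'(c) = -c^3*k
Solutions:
 g(c) = C1 - c^4*k/12


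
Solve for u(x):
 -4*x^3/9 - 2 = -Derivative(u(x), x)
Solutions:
 u(x) = C1 + x^4/9 + 2*x


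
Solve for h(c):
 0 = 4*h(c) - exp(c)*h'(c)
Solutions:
 h(c) = C1*exp(-4*exp(-c))


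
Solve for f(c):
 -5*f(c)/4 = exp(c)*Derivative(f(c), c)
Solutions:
 f(c) = C1*exp(5*exp(-c)/4)


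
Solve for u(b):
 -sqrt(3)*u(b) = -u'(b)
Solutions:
 u(b) = C1*exp(sqrt(3)*b)


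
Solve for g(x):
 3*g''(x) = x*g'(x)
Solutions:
 g(x) = C1 + C2*erfi(sqrt(6)*x/6)


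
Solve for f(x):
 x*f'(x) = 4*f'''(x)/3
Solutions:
 f(x) = C1 + Integral(C2*airyai(6^(1/3)*x/2) + C3*airybi(6^(1/3)*x/2), x)


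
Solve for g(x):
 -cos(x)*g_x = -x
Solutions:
 g(x) = C1 + Integral(x/cos(x), x)


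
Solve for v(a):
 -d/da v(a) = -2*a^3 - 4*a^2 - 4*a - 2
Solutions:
 v(a) = C1 + a^4/2 + 4*a^3/3 + 2*a^2 + 2*a


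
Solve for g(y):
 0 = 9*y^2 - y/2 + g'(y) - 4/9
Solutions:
 g(y) = C1 - 3*y^3 + y^2/4 + 4*y/9


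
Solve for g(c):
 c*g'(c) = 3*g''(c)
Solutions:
 g(c) = C1 + C2*erfi(sqrt(6)*c/6)


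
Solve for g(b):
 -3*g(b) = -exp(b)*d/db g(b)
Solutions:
 g(b) = C1*exp(-3*exp(-b))


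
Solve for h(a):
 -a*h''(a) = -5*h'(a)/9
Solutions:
 h(a) = C1 + C2*a^(14/9)


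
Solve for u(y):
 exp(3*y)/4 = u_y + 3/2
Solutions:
 u(y) = C1 - 3*y/2 + exp(3*y)/12


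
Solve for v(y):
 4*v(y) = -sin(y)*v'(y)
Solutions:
 v(y) = C1*(cos(y)^2 + 2*cos(y) + 1)/(cos(y)^2 - 2*cos(y) + 1)


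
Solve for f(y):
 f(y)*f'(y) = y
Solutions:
 f(y) = -sqrt(C1 + y^2)
 f(y) = sqrt(C1 + y^2)


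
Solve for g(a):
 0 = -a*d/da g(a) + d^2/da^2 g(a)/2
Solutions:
 g(a) = C1 + C2*erfi(a)


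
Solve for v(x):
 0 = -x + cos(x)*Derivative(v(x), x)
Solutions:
 v(x) = C1 + Integral(x/cos(x), x)


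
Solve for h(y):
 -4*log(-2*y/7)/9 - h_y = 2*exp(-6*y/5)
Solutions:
 h(y) = C1 - 4*y*log(-y)/9 + 4*y*(-log(2) + 1 + log(7))/9 + 5*exp(-6*y/5)/3


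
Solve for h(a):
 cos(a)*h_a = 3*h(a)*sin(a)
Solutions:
 h(a) = C1/cos(a)^3


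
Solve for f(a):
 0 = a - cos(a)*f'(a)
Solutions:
 f(a) = C1 + Integral(a/cos(a), a)


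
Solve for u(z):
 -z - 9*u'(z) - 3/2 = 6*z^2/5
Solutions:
 u(z) = C1 - 2*z^3/45 - z^2/18 - z/6


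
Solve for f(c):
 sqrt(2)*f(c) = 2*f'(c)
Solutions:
 f(c) = C1*exp(sqrt(2)*c/2)


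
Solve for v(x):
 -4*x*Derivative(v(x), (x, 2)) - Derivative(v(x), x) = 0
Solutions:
 v(x) = C1 + C2*x^(3/4)


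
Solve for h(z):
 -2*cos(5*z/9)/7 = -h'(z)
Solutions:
 h(z) = C1 + 18*sin(5*z/9)/35


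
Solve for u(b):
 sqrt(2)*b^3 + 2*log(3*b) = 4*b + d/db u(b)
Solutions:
 u(b) = C1 + sqrt(2)*b^4/4 - 2*b^2 + 2*b*log(b) - 2*b + b*log(9)


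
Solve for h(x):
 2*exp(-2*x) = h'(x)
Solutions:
 h(x) = C1 - exp(-2*x)


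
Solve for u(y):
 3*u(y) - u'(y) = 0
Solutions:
 u(y) = C1*exp(3*y)


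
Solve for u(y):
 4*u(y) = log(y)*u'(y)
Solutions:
 u(y) = C1*exp(4*li(y))


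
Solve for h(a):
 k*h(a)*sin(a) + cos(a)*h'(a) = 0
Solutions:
 h(a) = C1*exp(k*log(cos(a)))


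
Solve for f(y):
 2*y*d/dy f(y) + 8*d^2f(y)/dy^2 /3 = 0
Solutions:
 f(y) = C1 + C2*erf(sqrt(6)*y/4)


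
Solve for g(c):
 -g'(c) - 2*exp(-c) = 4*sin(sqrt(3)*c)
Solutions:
 g(c) = C1 + 4*sqrt(3)*cos(sqrt(3)*c)/3 + 2*exp(-c)


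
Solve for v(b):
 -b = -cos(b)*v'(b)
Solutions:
 v(b) = C1 + Integral(b/cos(b), b)


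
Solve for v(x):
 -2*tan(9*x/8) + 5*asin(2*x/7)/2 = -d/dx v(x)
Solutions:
 v(x) = C1 - 5*x*asin(2*x/7)/2 - 5*sqrt(49 - 4*x^2)/4 - 16*log(cos(9*x/8))/9


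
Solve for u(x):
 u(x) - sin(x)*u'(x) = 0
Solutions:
 u(x) = C1*sqrt(cos(x) - 1)/sqrt(cos(x) + 1)


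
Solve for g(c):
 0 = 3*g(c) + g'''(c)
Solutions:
 g(c) = C3*exp(-3^(1/3)*c) + (C1*sin(3^(5/6)*c/2) + C2*cos(3^(5/6)*c/2))*exp(3^(1/3)*c/2)


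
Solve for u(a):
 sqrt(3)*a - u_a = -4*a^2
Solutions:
 u(a) = C1 + 4*a^3/3 + sqrt(3)*a^2/2


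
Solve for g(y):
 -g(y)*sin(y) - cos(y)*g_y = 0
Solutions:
 g(y) = C1*cos(y)


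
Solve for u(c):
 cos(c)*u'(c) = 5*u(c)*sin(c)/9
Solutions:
 u(c) = C1/cos(c)^(5/9)


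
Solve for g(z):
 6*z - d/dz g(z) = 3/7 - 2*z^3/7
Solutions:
 g(z) = C1 + z^4/14 + 3*z^2 - 3*z/7


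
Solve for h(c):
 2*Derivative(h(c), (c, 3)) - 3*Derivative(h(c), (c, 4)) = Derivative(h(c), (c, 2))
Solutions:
 h(c) = C1 + C2*c + (C3*sin(sqrt(2)*c/3) + C4*cos(sqrt(2)*c/3))*exp(c/3)


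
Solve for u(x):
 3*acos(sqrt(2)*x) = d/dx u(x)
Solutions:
 u(x) = C1 + 3*x*acos(sqrt(2)*x) - 3*sqrt(2)*sqrt(1 - 2*x^2)/2


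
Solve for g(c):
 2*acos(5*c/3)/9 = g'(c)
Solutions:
 g(c) = C1 + 2*c*acos(5*c/3)/9 - 2*sqrt(9 - 25*c^2)/45


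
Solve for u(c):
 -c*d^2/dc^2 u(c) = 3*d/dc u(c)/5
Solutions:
 u(c) = C1 + C2*c^(2/5)


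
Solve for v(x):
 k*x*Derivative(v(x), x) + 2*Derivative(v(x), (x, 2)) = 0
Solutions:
 v(x) = Piecewise((-sqrt(pi)*C1*erf(sqrt(k)*x/2)/sqrt(k) - C2, (k > 0) | (k < 0)), (-C1*x - C2, True))


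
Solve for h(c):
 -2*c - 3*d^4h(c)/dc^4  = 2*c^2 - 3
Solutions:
 h(c) = C1 + C2*c + C3*c^2 + C4*c^3 - c^6/540 - c^5/180 + c^4/24


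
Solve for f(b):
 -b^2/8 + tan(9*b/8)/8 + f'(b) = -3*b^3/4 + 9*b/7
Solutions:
 f(b) = C1 - 3*b^4/16 + b^3/24 + 9*b^2/14 + log(cos(9*b/8))/9


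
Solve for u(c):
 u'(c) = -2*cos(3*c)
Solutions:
 u(c) = C1 - 2*sin(3*c)/3


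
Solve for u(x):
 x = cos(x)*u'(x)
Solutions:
 u(x) = C1 + Integral(x/cos(x), x)


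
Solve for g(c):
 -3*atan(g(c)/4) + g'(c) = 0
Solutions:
 Integral(1/atan(_y/4), (_y, g(c))) = C1 + 3*c


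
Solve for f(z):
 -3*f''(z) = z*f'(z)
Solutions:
 f(z) = C1 + C2*erf(sqrt(6)*z/6)


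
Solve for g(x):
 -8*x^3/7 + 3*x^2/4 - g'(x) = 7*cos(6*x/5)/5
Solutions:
 g(x) = C1 - 2*x^4/7 + x^3/4 - 7*sin(6*x/5)/6


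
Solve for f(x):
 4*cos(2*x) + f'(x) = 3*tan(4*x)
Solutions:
 f(x) = C1 - 3*log(cos(4*x))/4 - 2*sin(2*x)


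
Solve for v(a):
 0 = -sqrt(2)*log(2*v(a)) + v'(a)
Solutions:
 -sqrt(2)*Integral(1/(log(_y) + log(2)), (_y, v(a)))/2 = C1 - a


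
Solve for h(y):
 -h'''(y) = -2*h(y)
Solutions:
 h(y) = C3*exp(2^(1/3)*y) + (C1*sin(2^(1/3)*sqrt(3)*y/2) + C2*cos(2^(1/3)*sqrt(3)*y/2))*exp(-2^(1/3)*y/2)


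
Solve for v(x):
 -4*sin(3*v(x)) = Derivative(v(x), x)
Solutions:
 v(x) = -acos((-C1 - exp(24*x))/(C1 - exp(24*x)))/3 + 2*pi/3
 v(x) = acos((-C1 - exp(24*x))/(C1 - exp(24*x)))/3


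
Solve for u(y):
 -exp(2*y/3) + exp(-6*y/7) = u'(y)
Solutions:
 u(y) = C1 - 3*exp(2*y/3)/2 - 7*exp(-6*y/7)/6


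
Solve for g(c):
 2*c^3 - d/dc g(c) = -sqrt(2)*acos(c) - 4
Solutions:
 g(c) = C1 + c^4/2 + 4*c + sqrt(2)*(c*acos(c) - sqrt(1 - c^2))


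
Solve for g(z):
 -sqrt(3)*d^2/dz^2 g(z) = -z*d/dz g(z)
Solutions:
 g(z) = C1 + C2*erfi(sqrt(2)*3^(3/4)*z/6)


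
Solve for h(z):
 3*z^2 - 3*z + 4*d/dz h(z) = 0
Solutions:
 h(z) = C1 - z^3/4 + 3*z^2/8


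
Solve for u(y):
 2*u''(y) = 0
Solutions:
 u(y) = C1 + C2*y


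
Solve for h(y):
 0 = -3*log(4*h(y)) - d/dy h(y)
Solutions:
 Integral(1/(log(_y) + 2*log(2)), (_y, h(y)))/3 = C1 - y


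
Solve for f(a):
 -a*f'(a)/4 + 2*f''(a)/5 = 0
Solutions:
 f(a) = C1 + C2*erfi(sqrt(5)*a/4)


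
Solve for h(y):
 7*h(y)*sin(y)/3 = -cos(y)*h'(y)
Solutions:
 h(y) = C1*cos(y)^(7/3)


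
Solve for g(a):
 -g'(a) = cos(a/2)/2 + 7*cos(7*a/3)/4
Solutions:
 g(a) = C1 - sin(a/2) - 3*sin(7*a/3)/4


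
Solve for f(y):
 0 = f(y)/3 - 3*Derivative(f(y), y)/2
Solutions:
 f(y) = C1*exp(2*y/9)


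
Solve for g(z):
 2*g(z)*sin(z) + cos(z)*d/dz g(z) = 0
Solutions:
 g(z) = C1*cos(z)^2


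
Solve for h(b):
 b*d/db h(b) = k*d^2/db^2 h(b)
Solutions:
 h(b) = C1 + C2*erf(sqrt(2)*b*sqrt(-1/k)/2)/sqrt(-1/k)


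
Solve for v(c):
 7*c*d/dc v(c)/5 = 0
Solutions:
 v(c) = C1


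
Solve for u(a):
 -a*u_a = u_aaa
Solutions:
 u(a) = C1 + Integral(C2*airyai(-a) + C3*airybi(-a), a)


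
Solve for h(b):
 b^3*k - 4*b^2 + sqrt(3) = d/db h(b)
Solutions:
 h(b) = C1 + b^4*k/4 - 4*b^3/3 + sqrt(3)*b


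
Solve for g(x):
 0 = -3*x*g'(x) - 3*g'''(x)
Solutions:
 g(x) = C1 + Integral(C2*airyai(-x) + C3*airybi(-x), x)


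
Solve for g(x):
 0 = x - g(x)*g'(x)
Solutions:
 g(x) = -sqrt(C1 + x^2)
 g(x) = sqrt(C1 + x^2)


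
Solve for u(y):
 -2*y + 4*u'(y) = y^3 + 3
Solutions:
 u(y) = C1 + y^4/16 + y^2/4 + 3*y/4


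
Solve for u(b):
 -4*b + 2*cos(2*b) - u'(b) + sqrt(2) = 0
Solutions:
 u(b) = C1 - 2*b^2 + sqrt(2)*b + sin(2*b)


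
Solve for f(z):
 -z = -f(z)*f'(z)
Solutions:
 f(z) = -sqrt(C1 + z^2)
 f(z) = sqrt(C1 + z^2)


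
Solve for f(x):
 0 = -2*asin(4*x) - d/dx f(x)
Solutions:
 f(x) = C1 - 2*x*asin(4*x) - sqrt(1 - 16*x^2)/2


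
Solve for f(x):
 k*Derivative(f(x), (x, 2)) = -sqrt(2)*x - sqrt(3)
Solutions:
 f(x) = C1 + C2*x - sqrt(2)*x^3/(6*k) - sqrt(3)*x^2/(2*k)


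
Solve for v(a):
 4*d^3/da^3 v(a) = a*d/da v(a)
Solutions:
 v(a) = C1 + Integral(C2*airyai(2^(1/3)*a/2) + C3*airybi(2^(1/3)*a/2), a)


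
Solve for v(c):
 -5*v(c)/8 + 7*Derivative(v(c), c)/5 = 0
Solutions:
 v(c) = C1*exp(25*c/56)


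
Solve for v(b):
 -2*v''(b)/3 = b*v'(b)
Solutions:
 v(b) = C1 + C2*erf(sqrt(3)*b/2)


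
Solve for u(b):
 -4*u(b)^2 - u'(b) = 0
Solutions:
 u(b) = 1/(C1 + 4*b)


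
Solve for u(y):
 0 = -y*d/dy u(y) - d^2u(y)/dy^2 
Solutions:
 u(y) = C1 + C2*erf(sqrt(2)*y/2)


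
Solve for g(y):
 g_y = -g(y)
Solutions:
 g(y) = C1*exp(-y)


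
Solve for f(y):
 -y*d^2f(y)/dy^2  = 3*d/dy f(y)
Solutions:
 f(y) = C1 + C2/y^2


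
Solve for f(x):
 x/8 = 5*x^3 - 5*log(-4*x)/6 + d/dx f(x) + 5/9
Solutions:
 f(x) = C1 - 5*x^4/4 + x^2/16 + 5*x*log(-x)/6 + 5*x*(-5 + 6*log(2))/18


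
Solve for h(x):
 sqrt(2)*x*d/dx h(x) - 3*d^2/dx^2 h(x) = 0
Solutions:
 h(x) = C1 + C2*erfi(2^(3/4)*sqrt(3)*x/6)


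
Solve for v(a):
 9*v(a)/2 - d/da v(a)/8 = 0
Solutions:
 v(a) = C1*exp(36*a)


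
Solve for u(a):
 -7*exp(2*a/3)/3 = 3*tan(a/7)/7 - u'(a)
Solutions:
 u(a) = C1 + 7*exp(2*a/3)/2 - 3*log(cos(a/7))


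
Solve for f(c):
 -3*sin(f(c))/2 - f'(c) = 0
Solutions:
 f(c) = -acos((-C1 - exp(3*c))/(C1 - exp(3*c))) + 2*pi
 f(c) = acos((-C1 - exp(3*c))/(C1 - exp(3*c)))


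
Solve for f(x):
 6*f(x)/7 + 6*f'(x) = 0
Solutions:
 f(x) = C1*exp(-x/7)


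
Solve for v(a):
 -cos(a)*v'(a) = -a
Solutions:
 v(a) = C1 + Integral(a/cos(a), a)


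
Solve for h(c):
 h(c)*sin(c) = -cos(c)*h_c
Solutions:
 h(c) = C1*cos(c)


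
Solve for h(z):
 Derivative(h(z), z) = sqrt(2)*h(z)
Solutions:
 h(z) = C1*exp(sqrt(2)*z)


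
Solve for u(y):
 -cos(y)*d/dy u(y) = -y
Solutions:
 u(y) = C1 + Integral(y/cos(y), y)


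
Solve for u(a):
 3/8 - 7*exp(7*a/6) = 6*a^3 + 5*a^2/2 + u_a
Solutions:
 u(a) = C1 - 3*a^4/2 - 5*a^3/6 + 3*a/8 - 6*exp(7*a/6)


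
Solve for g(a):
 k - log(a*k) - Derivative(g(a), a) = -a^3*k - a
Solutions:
 g(a) = C1 + a^4*k/4 + a^2/2 + a*(k + 1) - a*log(a*k)


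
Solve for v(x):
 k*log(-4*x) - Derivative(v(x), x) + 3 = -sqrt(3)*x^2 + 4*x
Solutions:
 v(x) = C1 + k*x*log(-x) + sqrt(3)*x^3/3 - 2*x^2 + x*(-k + 2*k*log(2) + 3)


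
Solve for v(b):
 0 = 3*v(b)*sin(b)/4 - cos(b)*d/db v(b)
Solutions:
 v(b) = C1/cos(b)^(3/4)


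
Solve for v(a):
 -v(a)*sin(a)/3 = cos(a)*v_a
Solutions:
 v(a) = C1*cos(a)^(1/3)


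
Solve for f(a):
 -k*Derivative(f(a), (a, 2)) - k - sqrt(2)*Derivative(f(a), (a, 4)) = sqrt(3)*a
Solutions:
 f(a) = C1 + C2*a + C3*exp(-2^(3/4)*a*sqrt(-k)/2) + C4*exp(2^(3/4)*a*sqrt(-k)/2) - sqrt(3)*a^3/(6*k) - a^2/2


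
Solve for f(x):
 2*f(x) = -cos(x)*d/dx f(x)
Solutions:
 f(x) = C1*(sin(x) - 1)/(sin(x) + 1)


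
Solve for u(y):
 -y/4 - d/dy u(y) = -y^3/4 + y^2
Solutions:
 u(y) = C1 + y^4/16 - y^3/3 - y^2/8


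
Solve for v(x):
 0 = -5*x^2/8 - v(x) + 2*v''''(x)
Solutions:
 v(x) = C1*exp(-2^(3/4)*x/2) + C2*exp(2^(3/4)*x/2) + C3*sin(2^(3/4)*x/2) + C4*cos(2^(3/4)*x/2) - 5*x^2/8


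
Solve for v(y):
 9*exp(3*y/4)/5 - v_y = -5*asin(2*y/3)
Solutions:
 v(y) = C1 + 5*y*asin(2*y/3) + 5*sqrt(9 - 4*y^2)/2 + 12*exp(3*y/4)/5


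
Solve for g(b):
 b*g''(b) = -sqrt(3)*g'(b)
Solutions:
 g(b) = C1 + C2*b^(1 - sqrt(3))


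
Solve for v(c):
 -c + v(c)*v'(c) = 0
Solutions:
 v(c) = -sqrt(C1 + c^2)
 v(c) = sqrt(C1 + c^2)


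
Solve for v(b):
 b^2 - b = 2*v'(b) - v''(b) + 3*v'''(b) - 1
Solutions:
 v(b) = C1 + b^3/6 - b + (C2*sin(sqrt(23)*b/6) + C3*cos(sqrt(23)*b/6))*exp(b/6)


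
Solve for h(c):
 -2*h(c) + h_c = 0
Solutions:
 h(c) = C1*exp(2*c)


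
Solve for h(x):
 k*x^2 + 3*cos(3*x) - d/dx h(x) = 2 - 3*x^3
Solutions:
 h(x) = C1 + k*x^3/3 + 3*x^4/4 - 2*x + sin(3*x)


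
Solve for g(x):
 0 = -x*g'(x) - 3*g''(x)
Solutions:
 g(x) = C1 + C2*erf(sqrt(6)*x/6)


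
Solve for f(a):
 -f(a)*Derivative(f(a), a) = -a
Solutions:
 f(a) = -sqrt(C1 + a^2)
 f(a) = sqrt(C1 + a^2)


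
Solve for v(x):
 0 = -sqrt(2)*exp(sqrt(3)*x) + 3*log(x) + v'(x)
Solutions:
 v(x) = C1 - 3*x*log(x) + 3*x + sqrt(6)*exp(sqrt(3)*x)/3


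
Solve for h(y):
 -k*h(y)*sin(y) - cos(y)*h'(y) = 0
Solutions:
 h(y) = C1*exp(k*log(cos(y)))


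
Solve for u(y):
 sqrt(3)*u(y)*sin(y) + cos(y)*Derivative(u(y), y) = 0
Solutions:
 u(y) = C1*cos(y)^(sqrt(3))


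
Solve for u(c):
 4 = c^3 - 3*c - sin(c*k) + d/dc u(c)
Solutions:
 u(c) = C1 - c^4/4 + 3*c^2/2 + 4*c - cos(c*k)/k


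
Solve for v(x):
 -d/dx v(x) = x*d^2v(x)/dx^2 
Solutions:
 v(x) = C1 + C2*log(x)


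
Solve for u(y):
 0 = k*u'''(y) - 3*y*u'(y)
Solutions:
 u(y) = C1 + Integral(C2*airyai(3^(1/3)*y*(1/k)^(1/3)) + C3*airybi(3^(1/3)*y*(1/k)^(1/3)), y)


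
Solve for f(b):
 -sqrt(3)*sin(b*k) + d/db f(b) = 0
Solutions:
 f(b) = C1 - sqrt(3)*cos(b*k)/k


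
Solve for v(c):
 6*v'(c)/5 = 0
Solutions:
 v(c) = C1


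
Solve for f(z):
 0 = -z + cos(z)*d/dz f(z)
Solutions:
 f(z) = C1 + Integral(z/cos(z), z)


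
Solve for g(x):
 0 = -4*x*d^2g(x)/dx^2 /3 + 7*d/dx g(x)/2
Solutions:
 g(x) = C1 + C2*x^(29/8)


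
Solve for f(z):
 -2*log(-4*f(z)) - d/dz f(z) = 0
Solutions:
 Integral(1/(log(-_y) + 2*log(2)), (_y, f(z)))/2 = C1 - z


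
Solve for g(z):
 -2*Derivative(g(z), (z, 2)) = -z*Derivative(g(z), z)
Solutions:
 g(z) = C1 + C2*erfi(z/2)


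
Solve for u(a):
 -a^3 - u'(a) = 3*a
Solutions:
 u(a) = C1 - a^4/4 - 3*a^2/2


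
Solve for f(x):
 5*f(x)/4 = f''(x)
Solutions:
 f(x) = C1*exp(-sqrt(5)*x/2) + C2*exp(sqrt(5)*x/2)


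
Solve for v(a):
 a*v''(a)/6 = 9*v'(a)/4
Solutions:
 v(a) = C1 + C2*a^(29/2)


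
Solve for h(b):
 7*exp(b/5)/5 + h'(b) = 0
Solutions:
 h(b) = C1 - 7*exp(b/5)


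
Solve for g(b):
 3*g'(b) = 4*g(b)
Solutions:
 g(b) = C1*exp(4*b/3)


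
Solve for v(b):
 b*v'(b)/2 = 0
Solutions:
 v(b) = C1


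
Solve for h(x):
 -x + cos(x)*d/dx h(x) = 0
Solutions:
 h(x) = C1 + Integral(x/cos(x), x)


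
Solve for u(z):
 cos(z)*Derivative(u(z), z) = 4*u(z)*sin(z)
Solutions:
 u(z) = C1/cos(z)^4


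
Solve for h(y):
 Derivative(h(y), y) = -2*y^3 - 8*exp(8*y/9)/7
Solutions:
 h(y) = C1 - y^4/2 - 9*exp(8*y/9)/7


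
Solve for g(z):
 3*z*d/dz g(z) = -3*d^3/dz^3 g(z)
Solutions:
 g(z) = C1 + Integral(C2*airyai(-z) + C3*airybi(-z), z)


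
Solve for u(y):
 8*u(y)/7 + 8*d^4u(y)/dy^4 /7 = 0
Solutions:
 u(y) = (C1*sin(sqrt(2)*y/2) + C2*cos(sqrt(2)*y/2))*exp(-sqrt(2)*y/2) + (C3*sin(sqrt(2)*y/2) + C4*cos(sqrt(2)*y/2))*exp(sqrt(2)*y/2)


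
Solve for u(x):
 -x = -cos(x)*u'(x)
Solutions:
 u(x) = C1 + Integral(x/cos(x), x)


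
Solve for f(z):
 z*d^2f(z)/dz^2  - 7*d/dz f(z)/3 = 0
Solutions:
 f(z) = C1 + C2*z^(10/3)


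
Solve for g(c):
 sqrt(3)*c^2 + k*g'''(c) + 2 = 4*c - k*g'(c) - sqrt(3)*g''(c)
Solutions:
 g(c) = C1 + C2*exp(c*(sqrt(3 - 4*k^2) - sqrt(3))/(2*k)) + C3*exp(-c*(sqrt(3 - 4*k^2) + sqrt(3))/(2*k)) - sqrt(3)*c^3/(3*k) + 2*c^2/k + 3*c^2/k^2 - 2*c/k + 2*sqrt(3)*c/k - 4*sqrt(3)*c/k^2 - 6*sqrt(3)*c/k^3


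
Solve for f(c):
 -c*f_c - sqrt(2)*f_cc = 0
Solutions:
 f(c) = C1 + C2*erf(2^(1/4)*c/2)


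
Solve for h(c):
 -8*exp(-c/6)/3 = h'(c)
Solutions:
 h(c) = C1 + 16*exp(-c/6)


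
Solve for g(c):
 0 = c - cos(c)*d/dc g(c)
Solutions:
 g(c) = C1 + Integral(c/cos(c), c)


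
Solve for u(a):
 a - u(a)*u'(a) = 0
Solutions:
 u(a) = -sqrt(C1 + a^2)
 u(a) = sqrt(C1 + a^2)


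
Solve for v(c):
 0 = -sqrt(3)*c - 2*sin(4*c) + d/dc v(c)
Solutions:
 v(c) = C1 + sqrt(3)*c^2/2 - cos(4*c)/2


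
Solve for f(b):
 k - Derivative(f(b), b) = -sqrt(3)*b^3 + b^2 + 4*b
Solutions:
 f(b) = C1 + sqrt(3)*b^4/4 - b^3/3 - 2*b^2 + b*k


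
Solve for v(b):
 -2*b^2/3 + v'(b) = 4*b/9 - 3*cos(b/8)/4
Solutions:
 v(b) = C1 + 2*b^3/9 + 2*b^2/9 - 6*sin(b/8)


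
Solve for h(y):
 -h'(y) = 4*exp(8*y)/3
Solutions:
 h(y) = C1 - exp(8*y)/6


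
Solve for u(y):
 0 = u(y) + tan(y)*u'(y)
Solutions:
 u(y) = C1/sin(y)


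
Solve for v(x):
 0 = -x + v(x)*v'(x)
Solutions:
 v(x) = -sqrt(C1 + x^2)
 v(x) = sqrt(C1 + x^2)


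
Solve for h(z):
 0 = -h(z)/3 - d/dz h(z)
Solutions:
 h(z) = C1*exp(-z/3)


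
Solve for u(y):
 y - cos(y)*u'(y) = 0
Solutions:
 u(y) = C1 + Integral(y/cos(y), y)


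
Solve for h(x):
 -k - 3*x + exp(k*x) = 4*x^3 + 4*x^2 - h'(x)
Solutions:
 h(x) = C1 + k*x + x^4 + 4*x^3/3 + 3*x^2/2 - exp(k*x)/k


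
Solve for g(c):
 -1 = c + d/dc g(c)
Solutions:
 g(c) = C1 - c^2/2 - c


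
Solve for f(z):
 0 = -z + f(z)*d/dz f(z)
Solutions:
 f(z) = -sqrt(C1 + z^2)
 f(z) = sqrt(C1 + z^2)


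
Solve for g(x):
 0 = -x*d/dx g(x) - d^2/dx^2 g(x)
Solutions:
 g(x) = C1 + C2*erf(sqrt(2)*x/2)


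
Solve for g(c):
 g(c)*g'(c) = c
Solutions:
 g(c) = -sqrt(C1 + c^2)
 g(c) = sqrt(C1 + c^2)


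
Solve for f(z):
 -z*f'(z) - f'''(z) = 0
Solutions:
 f(z) = C1 + Integral(C2*airyai(-z) + C3*airybi(-z), z)


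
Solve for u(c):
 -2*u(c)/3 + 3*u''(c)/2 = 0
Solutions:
 u(c) = C1*exp(-2*c/3) + C2*exp(2*c/3)


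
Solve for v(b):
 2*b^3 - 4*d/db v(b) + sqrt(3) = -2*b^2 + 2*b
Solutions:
 v(b) = C1 + b^4/8 + b^3/6 - b^2/4 + sqrt(3)*b/4


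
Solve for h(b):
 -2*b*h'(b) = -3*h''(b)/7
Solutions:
 h(b) = C1 + C2*erfi(sqrt(21)*b/3)


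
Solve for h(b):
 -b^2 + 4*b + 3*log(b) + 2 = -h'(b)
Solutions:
 h(b) = C1 + b^3/3 - 2*b^2 - 3*b*log(b) + b


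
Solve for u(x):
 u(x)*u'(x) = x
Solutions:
 u(x) = -sqrt(C1 + x^2)
 u(x) = sqrt(C1 + x^2)


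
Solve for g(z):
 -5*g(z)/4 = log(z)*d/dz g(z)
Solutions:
 g(z) = C1*exp(-5*li(z)/4)


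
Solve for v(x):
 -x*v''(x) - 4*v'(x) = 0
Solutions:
 v(x) = C1 + C2/x^3


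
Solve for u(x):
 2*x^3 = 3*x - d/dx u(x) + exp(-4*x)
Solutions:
 u(x) = C1 - x^4/2 + 3*x^2/2 - exp(-4*x)/4


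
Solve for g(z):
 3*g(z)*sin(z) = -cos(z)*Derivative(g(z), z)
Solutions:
 g(z) = C1*cos(z)^3


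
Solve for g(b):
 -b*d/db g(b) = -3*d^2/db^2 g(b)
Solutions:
 g(b) = C1 + C2*erfi(sqrt(6)*b/6)


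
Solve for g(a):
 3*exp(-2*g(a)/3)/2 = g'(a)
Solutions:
 g(a) = 3*log(-sqrt(C1 + 3*a)) - 3*log(3)/2
 g(a) = 3*log(C1 + 3*a)/2 - 3*log(3)/2


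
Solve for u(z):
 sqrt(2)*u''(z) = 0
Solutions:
 u(z) = C1 + C2*z


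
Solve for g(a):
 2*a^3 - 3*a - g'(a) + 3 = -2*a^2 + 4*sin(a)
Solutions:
 g(a) = C1 + a^4/2 + 2*a^3/3 - 3*a^2/2 + 3*a + 4*cos(a)


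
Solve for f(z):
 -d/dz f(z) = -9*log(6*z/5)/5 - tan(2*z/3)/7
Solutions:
 f(z) = C1 + 9*z*log(z)/5 - 9*z*log(5)/5 - 9*z/5 + 9*z*log(6)/5 - 3*log(cos(2*z/3))/14


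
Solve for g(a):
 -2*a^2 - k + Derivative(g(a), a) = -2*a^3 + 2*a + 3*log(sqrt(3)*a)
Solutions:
 g(a) = C1 - a^4/2 + 2*a^3/3 + a^2 + a*k + 3*a*log(a) - 3*a + 3*a*log(3)/2


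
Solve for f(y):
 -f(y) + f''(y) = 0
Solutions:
 f(y) = C1*exp(-y) + C2*exp(y)


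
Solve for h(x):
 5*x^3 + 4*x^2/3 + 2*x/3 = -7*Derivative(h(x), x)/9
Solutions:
 h(x) = C1 - 45*x^4/28 - 4*x^3/7 - 3*x^2/7


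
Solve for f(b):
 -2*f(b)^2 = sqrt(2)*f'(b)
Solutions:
 f(b) = 1/(C1 + sqrt(2)*b)


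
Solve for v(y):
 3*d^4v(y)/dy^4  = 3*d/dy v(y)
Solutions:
 v(y) = C1 + C4*exp(y) + (C2*sin(sqrt(3)*y/2) + C3*cos(sqrt(3)*y/2))*exp(-y/2)


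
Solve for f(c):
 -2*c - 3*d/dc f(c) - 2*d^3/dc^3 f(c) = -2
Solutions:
 f(c) = C1 + C2*sin(sqrt(6)*c/2) + C3*cos(sqrt(6)*c/2) - c^2/3 + 2*c/3


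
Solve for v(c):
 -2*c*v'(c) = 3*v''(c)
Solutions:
 v(c) = C1 + C2*erf(sqrt(3)*c/3)


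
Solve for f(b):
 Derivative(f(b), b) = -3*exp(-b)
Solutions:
 f(b) = C1 + 3*exp(-b)


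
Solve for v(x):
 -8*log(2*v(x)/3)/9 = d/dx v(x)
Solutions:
 9*Integral(1/(log(_y) - log(3) + log(2)), (_y, v(x)))/8 = C1 - x


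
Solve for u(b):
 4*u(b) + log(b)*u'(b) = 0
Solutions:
 u(b) = C1*exp(-4*li(b))


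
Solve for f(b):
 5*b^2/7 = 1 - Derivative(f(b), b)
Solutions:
 f(b) = C1 - 5*b^3/21 + b


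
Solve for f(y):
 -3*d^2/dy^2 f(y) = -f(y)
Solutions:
 f(y) = C1*exp(-sqrt(3)*y/3) + C2*exp(sqrt(3)*y/3)


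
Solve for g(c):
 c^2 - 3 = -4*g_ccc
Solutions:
 g(c) = C1 + C2*c + C3*c^2 - c^5/240 + c^3/8


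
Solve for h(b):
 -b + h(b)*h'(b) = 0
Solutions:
 h(b) = -sqrt(C1 + b^2)
 h(b) = sqrt(C1 + b^2)


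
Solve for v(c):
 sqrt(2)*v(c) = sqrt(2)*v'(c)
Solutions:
 v(c) = C1*exp(c)


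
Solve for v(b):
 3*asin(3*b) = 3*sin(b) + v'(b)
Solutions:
 v(b) = C1 + 3*b*asin(3*b) + sqrt(1 - 9*b^2) + 3*cos(b)


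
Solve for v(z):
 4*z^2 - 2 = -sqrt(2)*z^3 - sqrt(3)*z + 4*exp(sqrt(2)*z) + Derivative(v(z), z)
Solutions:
 v(z) = C1 + sqrt(2)*z^4/4 + 4*z^3/3 + sqrt(3)*z^2/2 - 2*z - 2*sqrt(2)*exp(sqrt(2)*z)
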